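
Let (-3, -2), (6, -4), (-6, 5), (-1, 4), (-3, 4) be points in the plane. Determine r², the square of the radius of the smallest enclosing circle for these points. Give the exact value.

The minimum enclosing circle of a finite set is fixed by two of the points (as a diameter) or three (as a circumcircle).
The farthest pair is (6, -4)–(-6, 5) with squared distance 225. The circle on this segment as diameter has centre (0, 0.5) and r² = 225/4 = 56.25.
Check (-3, -2): distance² to centre = 15.25 ≤ 56.25, so it lies inside.
All remaining points lie in this disk, and no smaller disk contains both endpoints, so this is the minimum enclosing circle.

56.25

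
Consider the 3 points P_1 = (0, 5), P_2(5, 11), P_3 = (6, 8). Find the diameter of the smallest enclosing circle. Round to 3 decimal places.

7.810

Side lengths²: P_1P_2² = 61, P_1P_3² = 45, P_2P_3² = 10.
Since P_1P_2² = 61 ≥ 45 + 10 = 55, the angle opposite P_1P_2 is not acute, so the smallest enclosing circle has P_1P_2 as diameter.
Centre = midpoint of P_1P_2 = (2.5, 8), r² = 61/4 = 15.25.
Diameter = 2r = 2√(15.25) ≈ 7.810.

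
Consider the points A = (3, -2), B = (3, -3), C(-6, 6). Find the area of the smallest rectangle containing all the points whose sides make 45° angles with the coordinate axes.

9

In coordinates u = x + y, v = x − y the rectangle is axis-aligned; the map (x,y)→(u,v) scales areas by 2.
u-values: 1, 0, 0; range = 1 − 0 = 1.
v-values: 5, 6, -12; range = 6 − (-12) = 18.
Area = (1 × 18) / 2 = 9.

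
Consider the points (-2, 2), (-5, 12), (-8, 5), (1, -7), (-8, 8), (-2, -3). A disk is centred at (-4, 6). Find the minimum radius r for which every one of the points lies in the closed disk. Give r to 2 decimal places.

13.93

The required radius is the distance from (-4, 6) to the farthest point.
Squared distances: 20, 37, 17, 194, 20, 85.
Maximum is 194, attained at (1, -7).
r = √194 ≈ 13.93.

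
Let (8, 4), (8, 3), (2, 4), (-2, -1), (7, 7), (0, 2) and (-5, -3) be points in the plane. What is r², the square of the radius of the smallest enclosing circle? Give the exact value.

A smallest enclosing disk is always determined by at most three of the input points on its boundary.
The farthest pair is (7, 7)–(-5, -3) with squared distance 244. The circle on this segment as diameter has centre (1, 2) and r² = 244/4 = 61.
Check (8, 4): distance² to centre = 53 ≤ 61, so it lies inside.
All remaining points lie in this disk, and no smaller disk contains both endpoints, so this is the minimum enclosing circle.

61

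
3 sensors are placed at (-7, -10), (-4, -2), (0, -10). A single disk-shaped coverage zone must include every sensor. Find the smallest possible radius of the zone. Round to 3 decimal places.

4.776

Call the three points A, B, C in the order given.
Side lengths²: AB² = 73, AC² = 49, BC² = 80.
Since BC² = 80 < 73 + 49 = 122, the triangle is acute, so the smallest enclosing circle is the circumcircle.
Circumcentre = (-3.5, -6.75), r² = 22.8125.
r = √(22.8125) ≈ 4.776.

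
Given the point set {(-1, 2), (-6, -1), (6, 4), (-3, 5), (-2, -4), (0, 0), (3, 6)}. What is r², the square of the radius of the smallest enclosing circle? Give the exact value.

By Welzl's lemma the MEC is supported by two points (diametrically opposite) or three points (on a circumcircle).
The farthest pair is (-6, -1)–(6, 4) with squared distance 169. The circle on this segment as diameter has centre (0, 1.5) and r² = 169/4 = 42.25.
Check (-1, 2): distance² to centre = 1.25 ≤ 42.25, so it lies inside.
All remaining points lie in this disk, and no smaller disk contains both endpoints, so this is the minimum enclosing circle.

42.25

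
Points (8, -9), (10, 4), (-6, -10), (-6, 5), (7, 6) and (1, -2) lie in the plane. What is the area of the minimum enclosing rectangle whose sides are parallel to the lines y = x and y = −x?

In coordinates u = x + y, v = x − y the rectangle is axis-aligned; the map (x,y)→(u,v) scales areas by 2.
u-values: -1, 14, -16, -1, 13, -1; range = 14 − (-16) = 30.
v-values: 17, 6, 4, -11, 1, 3; range = 17 − (-11) = 28.
Area = (30 × 28) / 2 = 420.

420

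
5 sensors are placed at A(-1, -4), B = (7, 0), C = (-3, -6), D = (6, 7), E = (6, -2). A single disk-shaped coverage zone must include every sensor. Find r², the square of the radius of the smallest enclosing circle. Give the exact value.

A smallest enclosing disk is always determined by at most three of the input points on its boundary.
The farthest pair is C–D with squared distance 250. The circle on this segment as diameter has centre (1.5, 0.5) and r² = 250/4 = 62.5.
Check A: distance² to centre = 26.5 ≤ 62.5, so it lies inside.
All remaining points lie in this disk, and no smaller disk contains both endpoints, so this is the minimum enclosing circle.

62.5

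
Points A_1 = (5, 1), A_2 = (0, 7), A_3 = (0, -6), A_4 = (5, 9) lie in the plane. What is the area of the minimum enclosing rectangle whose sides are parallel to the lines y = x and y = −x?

In coordinates u = x + y, v = x − y the rectangle is axis-aligned; the map (x,y)→(u,v) scales areas by 2.
u-values: 6, 7, -6, 14; range = 14 − (-6) = 20.
v-values: 4, -7, 6, -4; range = 6 − (-7) = 13.
Area = (20 × 13) / 2 = 130.

130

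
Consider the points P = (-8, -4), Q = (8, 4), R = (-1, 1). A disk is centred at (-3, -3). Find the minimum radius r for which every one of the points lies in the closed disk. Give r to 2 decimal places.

13.04

The required radius is the distance from (-3, -3) to the farthest point.
Squared distances: 26, 170, 20.
Maximum is 170, attained at Q.
r = √170 ≈ 13.04.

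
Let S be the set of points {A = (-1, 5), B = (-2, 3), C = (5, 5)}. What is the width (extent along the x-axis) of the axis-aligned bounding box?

7

max x = 5, min x = -2, so width = 7.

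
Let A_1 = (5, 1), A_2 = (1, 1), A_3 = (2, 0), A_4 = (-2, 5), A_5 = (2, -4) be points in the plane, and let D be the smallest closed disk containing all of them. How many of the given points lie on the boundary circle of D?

By Welzl's lemma the MEC is supported by two points (diametrically opposite) or three points (on a circumcircle).
The minimum enclosing circle is determined by three boundary points: A_1, A_4, A_5.
Their circumcentre is (9/94, 51/94) with r² = 107185/4418.
The farthest remaining point A_3 is at distance² 17321/4418 ≤ 107185/4418.
The points at distance exactly r from the centre are A_1, A_4, A_5 — 3 points.

3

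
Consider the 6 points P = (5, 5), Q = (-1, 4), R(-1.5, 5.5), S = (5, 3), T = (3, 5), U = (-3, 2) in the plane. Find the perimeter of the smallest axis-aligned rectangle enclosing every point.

23

Width = max x − min x = 5 − (-3) = 8.
Height = max y − min y = 5.5 − 2 = 3.5.
Perimeter = 2(8 + 3.5) = 23.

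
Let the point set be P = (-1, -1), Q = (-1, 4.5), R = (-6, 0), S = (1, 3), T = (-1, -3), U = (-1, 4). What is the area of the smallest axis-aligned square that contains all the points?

The bounding box has width 7 and height 7.5.
An axis-aligned square enclosing the set must have side ≥ max(width, height).
So the minimum side is max(7, 7.5) = 7.5.
Area = 7.5² = 56.25.

56.25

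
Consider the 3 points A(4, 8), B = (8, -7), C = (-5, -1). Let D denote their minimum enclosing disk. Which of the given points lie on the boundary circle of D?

Side lengths²: AB² = 241, AC² = 162, BC² = 205.
Since AB² = 241 < 205 + 162 = 367, the triangle is acute, so the smallest enclosing circle is the circumcircle.
Circumcentre = (123/38, -9/38), r² = 49405/722.
The points at distance exactly r from the centre are A, B, C — 3 points.

A, B, C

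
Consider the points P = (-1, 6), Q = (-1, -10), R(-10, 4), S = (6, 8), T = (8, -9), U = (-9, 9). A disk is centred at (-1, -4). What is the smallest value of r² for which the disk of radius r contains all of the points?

233

The required radius is the distance from (-1, -4) to the farthest point.
Squared distances: 100, 36, 145, 193, 106, 233.
Maximum is 233, attained at U.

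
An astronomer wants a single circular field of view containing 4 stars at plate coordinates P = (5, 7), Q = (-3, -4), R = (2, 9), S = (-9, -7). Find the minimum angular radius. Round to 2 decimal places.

9.90

By Welzl's lemma the MEC is supported by two points (diametrically opposite) or three points (on a circumcircle).
The farthest pair is P–S with squared distance 392. The circle on this segment as diameter has centre (-2, 0) and r² = 392/4 = 98.
Check Q: distance² to centre = 17 ≤ 98, so it lies inside.
All remaining points lie in this disk, and no smaller disk contains both endpoints, so this is the minimum enclosing circle.
r = √98 ≈ 9.90.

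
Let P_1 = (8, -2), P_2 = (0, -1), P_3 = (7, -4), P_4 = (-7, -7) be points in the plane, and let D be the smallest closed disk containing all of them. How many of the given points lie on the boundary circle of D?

2

By Welzl's lemma the MEC is supported by two points (diametrically opposite) or three points (on a circumcircle).
The farthest pair is P_1–P_4 with squared distance 250. The circle on this segment as diameter has centre (0.5, -4.5) and r² = 250/4 = 62.5.
Check P_2: distance² to centre = 12.5 ≤ 62.5, so it lies inside.
All remaining points lie in this disk, and no smaller disk contains both endpoints, so this is the minimum enclosing circle.
The points at distance exactly r from the centre are P_1, P_4 — 2 points.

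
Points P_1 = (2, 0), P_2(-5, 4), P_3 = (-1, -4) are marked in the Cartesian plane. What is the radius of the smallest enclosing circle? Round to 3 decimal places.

4.507

Side lengths²: P_1P_2² = 65, P_1P_3² = 25, P_2P_3² = 80.
Since P_2P_3² = 80 < 65 + 25 = 90, the triangle is acute, so the smallest enclosing circle is the circumcircle.
Circumcentre = (-2.5, 0.25), r² = 20.3125.
r = √(20.3125) ≈ 4.507.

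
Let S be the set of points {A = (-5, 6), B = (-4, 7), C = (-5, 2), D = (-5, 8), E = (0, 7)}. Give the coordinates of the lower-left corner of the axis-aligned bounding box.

(-5, 2)

x-range [-5, 0], y-range [2, 8].
The lower-left corner is (-5, 2).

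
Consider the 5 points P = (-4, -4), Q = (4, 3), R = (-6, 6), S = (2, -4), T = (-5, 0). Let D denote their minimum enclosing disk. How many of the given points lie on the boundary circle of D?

2

The farthest pair is R–S with squared distance 164. The circle on this segment as diameter has centre (-2, 1) and r² = 164/4 = 41.
Check P: distance² to centre = 29 ≤ 41, so it lies inside.
All remaining points lie in this disk, and no smaller disk contains both endpoints, so this is the minimum enclosing circle.
The points at distance exactly r from the centre are R, S — 2 points.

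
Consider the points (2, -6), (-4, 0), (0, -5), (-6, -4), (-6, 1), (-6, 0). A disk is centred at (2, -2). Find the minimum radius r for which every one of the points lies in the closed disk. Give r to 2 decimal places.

The required radius is the distance from (2, -2) to the farthest point.
Squared distances: 16, 40, 13, 68, 73, 68.
Maximum is 73, attained at (-6, 1).
r = √73 ≈ 8.54.

8.54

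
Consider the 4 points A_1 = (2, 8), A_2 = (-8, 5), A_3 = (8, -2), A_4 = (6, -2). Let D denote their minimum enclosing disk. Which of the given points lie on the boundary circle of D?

A_2, A_3

A smallest enclosing disk is always determined by at most three of the input points on its boundary.
The farthest pair is A_2–A_3 with squared distance 305. The circle on this segment as diameter has centre (0, 1.5) and r² = 305/4 = 76.25.
Check A_1: distance² to centre = 46.25 ≤ 76.25, so it lies inside.
All remaining points lie in this disk, and no smaller disk contains both endpoints, so this is the minimum enclosing circle.
The points at distance exactly r from the centre are A_2, A_3 — 2 points.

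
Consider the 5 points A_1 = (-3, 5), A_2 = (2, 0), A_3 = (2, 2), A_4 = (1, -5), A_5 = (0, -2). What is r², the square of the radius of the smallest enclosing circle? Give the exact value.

29

The farthest pair is A_1–A_4 with squared distance 116. The circle on this segment as diameter has centre (-1, 0) and r² = 116/4 = 29.
Check A_2: distance² to centre = 9 ≤ 29, so it lies inside.
All remaining points lie in this disk, and no smaller disk contains both endpoints, so this is the minimum enclosing circle.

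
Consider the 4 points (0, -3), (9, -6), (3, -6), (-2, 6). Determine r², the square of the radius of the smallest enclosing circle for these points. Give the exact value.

66.25

By Welzl's lemma the MEC is supported by two points (diametrically opposite) or three points (on a circumcircle).
The farthest pair is (9, -6)–(-2, 6) with squared distance 265. The circle on this segment as diameter has centre (3.5, 0) and r² = 265/4 = 66.25.
Check (0, -3): distance² to centre = 21.25 ≤ 66.25, so it lies inside.
All remaining points lie in this disk, and no smaller disk contains both endpoints, so this is the minimum enclosing circle.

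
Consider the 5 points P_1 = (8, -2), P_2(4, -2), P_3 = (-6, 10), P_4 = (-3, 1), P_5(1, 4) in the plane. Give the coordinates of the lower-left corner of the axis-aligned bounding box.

(-6, -2)

x-range [-6, 8], y-range [-2, 10].
The lower-left corner is (-6, -2).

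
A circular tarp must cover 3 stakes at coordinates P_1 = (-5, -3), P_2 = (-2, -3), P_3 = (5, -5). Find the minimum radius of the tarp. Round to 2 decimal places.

Side lengths²: P_1P_2² = 9, P_1P_3² = 104, P_2P_3² = 53.
Since P_1P_3² = 104 ≥ 53 + 9 = 62, the angle opposite P_1P_3 is not acute, so the smallest enclosing circle has P_1P_3 as diameter.
Centre = midpoint of P_1P_3 = (0, -4), r² = 104/4 = 26.
r = √26 ≈ 5.10.

5.10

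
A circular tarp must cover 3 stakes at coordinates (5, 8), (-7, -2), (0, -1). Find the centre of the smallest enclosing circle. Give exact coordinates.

(-1, 3)

Call the three points A, B, C in the order given.
Side lengths²: AB² = 244, AC² = 106, BC² = 50.
Since AB² = 244 ≥ 106 + 50 = 156, the angle opposite AB is not acute, so the smallest enclosing circle has AB as diameter.
Centre = midpoint of AB = (-1, 3), r² = 244/4 = 61.
Centre = (-1, 3).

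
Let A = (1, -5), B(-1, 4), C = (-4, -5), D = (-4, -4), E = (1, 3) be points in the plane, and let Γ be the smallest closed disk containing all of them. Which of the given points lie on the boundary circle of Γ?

A, B, C

The minimum enclosing circle is determined by three boundary points: A, B, C.
Their circumcentre is (-1.5, -5/6) with r² = 425/18.
The farthest remaining point E is at distance² 377/18 ≤ 425/18.
The points at distance exactly r from the centre are A, B, C — 3 points.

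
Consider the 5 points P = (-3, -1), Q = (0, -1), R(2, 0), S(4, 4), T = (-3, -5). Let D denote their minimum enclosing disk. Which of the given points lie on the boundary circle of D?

The farthest pair is S–T with squared distance 130. The circle on this segment as diameter has centre (0.5, -0.5) and r² = 130/4 = 32.5.
Check P: distance² to centre = 12.5 ≤ 32.5, so it lies inside.
All remaining points lie in this disk, and no smaller disk contains both endpoints, so this is the minimum enclosing circle.
The points at distance exactly r from the centre are S, T — 2 points.

S, T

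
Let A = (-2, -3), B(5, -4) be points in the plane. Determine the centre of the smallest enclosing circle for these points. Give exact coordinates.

(1.5, -3.5)

The smallest circle enclosing two points has them as diameter endpoints.
Centre = midpoint = (1.5, -3.5); r² = |AB|²/4 = 50/4 = 12.5.
Centre = (1.5, -3.5).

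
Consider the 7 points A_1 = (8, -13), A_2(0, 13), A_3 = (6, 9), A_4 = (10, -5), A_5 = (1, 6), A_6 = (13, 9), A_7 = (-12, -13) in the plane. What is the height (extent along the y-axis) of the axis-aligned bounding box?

max y = 13, min y = -13, so height = 26.

26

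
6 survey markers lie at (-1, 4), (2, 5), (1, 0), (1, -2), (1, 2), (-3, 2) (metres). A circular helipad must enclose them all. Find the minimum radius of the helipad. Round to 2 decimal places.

3.64

A smallest enclosing disk is always determined by at most three of the input points on its boundary.
The minimum enclosing circle is determined by three boundary points: (2, 5), (1, -2), (-3, 2).
Their circumcentre is (0.625, 1.625) with r² = 13.28125.
The farthest remaining point (-1, 4) is at distance² 8.28125 ≤ 13.28125.
r = √(13.28125) ≈ 3.64.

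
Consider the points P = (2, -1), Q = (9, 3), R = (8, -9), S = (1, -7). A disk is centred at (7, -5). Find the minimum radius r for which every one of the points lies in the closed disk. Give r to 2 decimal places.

8.25

The required radius is the distance from (7, -5) to the farthest point.
Squared distances: 41, 68, 17, 40.
Maximum is 68, attained at Q.
r = √68 ≈ 8.25.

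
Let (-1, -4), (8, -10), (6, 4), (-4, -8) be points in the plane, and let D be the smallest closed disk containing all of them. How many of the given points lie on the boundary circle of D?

A smallest enclosing disk is always determined by at most three of the input points on its boundary.
The minimum enclosing circle is determined by three boundary points: (8, -10), (6, 4), (-4, -8).
Their circumcentre is (119/41, -147/41) with r² = 112850/1681.
The farthest remaining point (-1, -4) is at distance² 25889/1681 ≤ 112850/1681.
The points at distance exactly r from the centre are (8, -10), (6, 4), (-4, -8) — 3 points.

3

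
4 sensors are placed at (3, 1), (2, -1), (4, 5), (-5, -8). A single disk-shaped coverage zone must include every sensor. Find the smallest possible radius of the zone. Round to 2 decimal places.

The farthest pair is (4, 5)–(-5, -8) with squared distance 250. The circle on this segment as diameter has centre (-0.5, -1.5) and r² = 250/4 = 62.5.
Check (3, 1): distance² to centre = 18.5 ≤ 62.5, so it lies inside.
All remaining points lie in this disk, and no smaller disk contains both endpoints, so this is the minimum enclosing circle.
r = √(62.5) ≈ 7.91.

7.91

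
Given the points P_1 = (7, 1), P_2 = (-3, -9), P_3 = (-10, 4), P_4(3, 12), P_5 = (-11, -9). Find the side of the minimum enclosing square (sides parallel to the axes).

The bounding box has width 18 and height 21.
An axis-aligned square enclosing the set must have side ≥ max(width, height).
So the minimum side is max(18, 21) = 21.

21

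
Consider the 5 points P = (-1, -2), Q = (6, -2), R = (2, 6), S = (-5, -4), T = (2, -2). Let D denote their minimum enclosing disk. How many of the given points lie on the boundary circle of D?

By Welzl's lemma the MEC is supported by two points (diametrically opposite) or three points (on a circumcircle).
The minimum enclosing circle is determined by three boundary points: Q, R, S.
Their circumcentre is (-1/24, -1/48) with r² = 93125/2304.
The farthest remaining point T is at distance² 18629/2304 ≤ 93125/2304.
The points at distance exactly r from the centre are Q, R, S — 3 points.

3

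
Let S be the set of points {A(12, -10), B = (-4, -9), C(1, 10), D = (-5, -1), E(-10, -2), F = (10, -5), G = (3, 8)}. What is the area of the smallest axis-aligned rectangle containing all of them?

440

x ranges over [-10, 12], width 22.
y ranges over [-10, 10], height 20.
Area = 22 × 20 = 440.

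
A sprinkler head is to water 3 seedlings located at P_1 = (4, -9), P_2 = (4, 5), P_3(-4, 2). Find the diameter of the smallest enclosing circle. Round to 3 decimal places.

14.526

Side lengths²: P_1P_2² = 196, P_1P_3² = 185, P_2P_3² = 73.
Since P_1P_2² = 196 < 185 + 73 = 258, the triangle is acute, so the smallest enclosing circle is the circumcircle.
Circumcentre = (2.0625, -2), r² = 52.75390625.
Diameter = 2r = 2√(52.75390625) ≈ 14.526.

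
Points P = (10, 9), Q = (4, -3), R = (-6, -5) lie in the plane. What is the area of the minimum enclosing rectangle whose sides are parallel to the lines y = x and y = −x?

In coordinates u = x + y, v = x − y the rectangle is axis-aligned; the map (x,y)→(u,v) scales areas by 2.
u-values: 19, 1, -11; range = 19 − (-11) = 30.
v-values: 1, 7, -1; range = 7 − (-1) = 8.
Area = (30 × 8) / 2 = 120.

120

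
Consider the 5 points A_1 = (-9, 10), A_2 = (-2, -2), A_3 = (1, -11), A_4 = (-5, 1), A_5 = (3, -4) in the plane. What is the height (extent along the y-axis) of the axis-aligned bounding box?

21

max y = 10, min y = -11, so height = 21.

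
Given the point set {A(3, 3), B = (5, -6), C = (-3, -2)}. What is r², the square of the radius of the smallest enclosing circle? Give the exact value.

Side lengths²: AB² = 85, AC² = 61, BC² = 80.
Since AB² = 85 < 80 + 61 = 141, the triangle is acute, so the smallest enclosing circle is the circumcircle.
Circumcentre = (2.03125, -1.9375), r² = 25.3173828125.

25.3173828125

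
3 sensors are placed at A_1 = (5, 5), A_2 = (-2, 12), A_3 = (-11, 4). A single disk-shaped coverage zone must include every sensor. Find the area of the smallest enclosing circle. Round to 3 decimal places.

Side lengths²: A_1A_2² = 98, A_1A_3² = 257, A_2A_3² = 145.
Since A_1A_3² = 257 ≥ 145 + 98 = 243, the angle opposite A_1A_3 is not acute, so the smallest enclosing circle has A_1A_3 as diameter.
Centre = midpoint of A_1A_3 = (-3, 4.5), r² = 257/4 = 64.25.
Area = π·r² = π·64.25 ≈ 201.847.

201.847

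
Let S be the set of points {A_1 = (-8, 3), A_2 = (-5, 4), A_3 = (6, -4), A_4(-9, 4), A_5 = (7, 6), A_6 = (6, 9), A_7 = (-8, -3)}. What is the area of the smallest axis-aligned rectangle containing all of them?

208

x ranges over [-9, 7], width 16.
y ranges over [-4, 9], height 13.
Area = 16 × 13 = 208.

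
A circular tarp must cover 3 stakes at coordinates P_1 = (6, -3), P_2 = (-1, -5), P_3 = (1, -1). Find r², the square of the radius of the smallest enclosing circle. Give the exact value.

Side lengths²: P_1P_2² = 53, P_1P_3² = 29, P_2P_3² = 20.
Since P_1P_2² = 53 ≥ 29 + 20 = 49, the angle opposite P_1P_2 is not acute, so the smallest enclosing circle has P_1P_2 as diameter.
Centre = midpoint of P_1P_2 = (2.5, -4), r² = 53/4 = 13.25.

13.25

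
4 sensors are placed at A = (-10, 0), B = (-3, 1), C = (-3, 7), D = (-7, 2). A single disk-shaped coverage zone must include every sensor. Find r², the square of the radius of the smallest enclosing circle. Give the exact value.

24.5

A smallest enclosing disk is always determined by at most three of the input points on its boundary.
The farthest pair is A–C with squared distance 98. The circle on this segment as diameter has centre (-6.5, 3.5) and r² = 98/4 = 24.5.
Check B: distance² to centre = 18.5 ≤ 24.5, so it lies inside.
All remaining points lie in this disk, and no smaller disk contains both endpoints, so this is the minimum enclosing circle.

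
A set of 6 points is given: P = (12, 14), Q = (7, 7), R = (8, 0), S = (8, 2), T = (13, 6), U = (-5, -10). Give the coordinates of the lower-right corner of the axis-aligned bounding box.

(13, -10)

x-range [-5, 13], y-range [-10, 14].
The lower-right corner is (13, -10).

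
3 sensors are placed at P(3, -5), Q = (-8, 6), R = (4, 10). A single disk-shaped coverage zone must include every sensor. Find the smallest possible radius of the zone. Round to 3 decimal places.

8.404

Side lengths²: PQ² = 242, PR² = 226, QR² = 160.
Since PQ² = 242 < 226 + 160 = 386, the triangle is acute, so the smallest enclosing circle is the circumcircle.
Circumcentre = (-0.25, 2.75), r² = 70.625.
r = √(70.625) ≈ 8.404.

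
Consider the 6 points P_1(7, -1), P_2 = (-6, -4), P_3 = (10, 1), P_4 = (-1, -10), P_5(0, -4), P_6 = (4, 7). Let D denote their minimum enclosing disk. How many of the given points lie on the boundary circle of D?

3

The minimum enclosing circle of a finite set is fixed by two of the points (as a diameter) or three (as a circumcircle).
The farthest pair is P_4–P_6 with squared distance 314. The circle on this segment as diameter has centre (1.5, -1.5) and r² = 314/4 = 78.5.
Check P_1: distance² to centre = 30.5 ≤ 78.5, so it lies inside.
All remaining points lie in this disk, and no smaller disk contains both endpoints, so this is the minimum enclosing circle.
The points at distance exactly r from the centre are P_3, P_4, P_6 — 3 points.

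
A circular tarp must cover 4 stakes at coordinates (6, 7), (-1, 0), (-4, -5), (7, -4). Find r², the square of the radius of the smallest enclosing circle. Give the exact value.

61

The minimum enclosing circle of a finite set is fixed by two of the points (as a diameter) or three (as a circumcircle).
The farthest pair is (6, 7)–(-4, -5) with squared distance 244. The circle on this segment as diameter has centre (1, 1) and r² = 244/4 = 61.
Check (-1, 0): distance² to centre = 5 ≤ 61, so it lies inside.
All remaining points lie in this disk, and no smaller disk contains both endpoints, so this is the minimum enclosing circle.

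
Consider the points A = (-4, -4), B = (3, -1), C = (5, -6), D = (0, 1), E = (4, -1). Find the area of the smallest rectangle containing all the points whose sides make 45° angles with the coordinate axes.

66

In coordinates u = x + y, v = x − y the rectangle is axis-aligned; the map (x,y)→(u,v) scales areas by 2.
u-values: -8, 2, -1, 1, 3; range = 3 − (-8) = 11.
v-values: 0, 4, 11, -1, 5; range = 11 − (-1) = 12.
Area = (11 × 12) / 2 = 66.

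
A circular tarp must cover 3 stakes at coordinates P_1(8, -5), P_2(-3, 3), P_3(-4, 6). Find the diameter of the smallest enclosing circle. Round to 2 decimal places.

16.28

Side lengths²: P_1P_2² = 185, P_1P_3² = 265, P_2P_3² = 10.
Since P_1P_3² = 265 ≥ 185 + 10 = 195, the angle opposite P_1P_3 is not acute, so the smallest enclosing circle has P_1P_3 as diameter.
Centre = midpoint of P_1P_3 = (2, 0.5), r² = 265/4 = 66.25.
Diameter = 2r = 2√(66.25) ≈ 16.28.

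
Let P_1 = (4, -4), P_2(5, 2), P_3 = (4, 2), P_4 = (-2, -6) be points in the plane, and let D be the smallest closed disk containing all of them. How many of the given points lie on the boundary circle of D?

The minimum enclosing circle of a finite set is fixed by two of the points (as a diameter) or three (as a circumcircle).
The farthest pair is P_2–P_4 with squared distance 113. The circle on this segment as diameter has centre (1.5, -2) and r² = 113/4 = 28.25.
Check P_1: distance² to centre = 10.25 ≤ 28.25, so it lies inside.
All remaining points lie in this disk, and no smaller disk contains both endpoints, so this is the minimum enclosing circle.
The points at distance exactly r from the centre are P_2, P_4 — 2 points.

2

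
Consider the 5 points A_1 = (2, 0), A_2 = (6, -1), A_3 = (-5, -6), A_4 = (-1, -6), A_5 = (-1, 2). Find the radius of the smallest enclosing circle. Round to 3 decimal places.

A smallest enclosing disk is always determined by at most three of the input points on its boundary.
The farthest pair is A_2–A_3 with squared distance 146. The circle on this segment as diameter has centre (0.5, -3.5) and r² = 146/4 = 36.5.
Check A_1: distance² to centre = 14.5 ≤ 36.5, so it lies inside.
All remaining points lie in this disk, and no smaller disk contains both endpoints, so this is the minimum enclosing circle.
r = √(36.5) ≈ 6.042.

6.042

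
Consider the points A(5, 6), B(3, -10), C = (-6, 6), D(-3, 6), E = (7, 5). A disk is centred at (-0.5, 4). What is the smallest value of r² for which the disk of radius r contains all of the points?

The required radius is the distance from (-0.5, 4) to the farthest point.
Squared distances: 34.25, 208.25, 34.25, 10.25, 57.25.
Maximum is 208.25, attained at B.

208.25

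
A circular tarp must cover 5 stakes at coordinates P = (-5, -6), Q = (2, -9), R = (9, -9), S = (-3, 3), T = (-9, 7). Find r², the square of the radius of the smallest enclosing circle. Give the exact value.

145

The farthest pair is R–T with squared distance 580. The circle on this segment as diameter has centre (0, -1) and r² = 580/4 = 145.
Check P: distance² to centre = 50 ≤ 145, so it lies inside.
All remaining points lie in this disk, and no smaller disk contains both endpoints, so this is the minimum enclosing circle.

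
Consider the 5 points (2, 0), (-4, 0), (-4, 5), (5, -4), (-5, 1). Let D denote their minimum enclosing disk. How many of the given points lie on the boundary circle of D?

The farthest pair is (-4, 5)–(5, -4) with squared distance 162. The circle on this segment as diameter has centre (0.5, 0.5) and r² = 162/4 = 40.5.
Check (2, 0): distance² to centre = 2.5 ≤ 40.5, so it lies inside.
All remaining points lie in this disk, and no smaller disk contains both endpoints, so this is the minimum enclosing circle.
The points at distance exactly r from the centre are (-4, 5), (5, -4) — 2 points.

2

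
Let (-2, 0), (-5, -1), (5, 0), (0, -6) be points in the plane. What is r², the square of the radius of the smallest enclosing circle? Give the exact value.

6161/242

By Welzl's lemma the MEC is supported by two points (diametrically opposite) or three points (on a circumcircle).
The minimum enclosing circle is determined by three boundary points: (-5, -1), (5, 0), (0, -6).
Their circumcentre is (1/22, -21/22) with r² = 6161/242.
The farthest remaining point (-2, 0) is at distance² 1233/242 ≤ 6161/242.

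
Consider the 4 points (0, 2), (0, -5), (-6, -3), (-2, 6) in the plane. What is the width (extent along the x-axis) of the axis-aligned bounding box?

max x = 0, min x = -6, so width = 6.

6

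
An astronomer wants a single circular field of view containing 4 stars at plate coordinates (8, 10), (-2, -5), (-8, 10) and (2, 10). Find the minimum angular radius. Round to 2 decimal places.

9.71

The minimum enclosing circle of a finite set is fixed by two of the points (as a diameter) or three (as a circumcircle).
The minimum enclosing circle is determined by three boundary points: (8, 10), (-2, -5), (-8, 10).
Their circumcentre is (0, 4.5) with r² = 94.25.
The farthest remaining point (2, 10) is at distance² 34.25 ≤ 94.25.
r = √(94.25) ≈ 9.71.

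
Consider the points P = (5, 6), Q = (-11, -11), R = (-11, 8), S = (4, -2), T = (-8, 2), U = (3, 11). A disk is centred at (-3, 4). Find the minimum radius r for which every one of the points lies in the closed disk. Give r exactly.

The required radius is the distance from (-3, 4) to the farthest point.
Squared distances: 68, 289, 80, 85, 29, 85.
Maximum is 289, attained at Q.
r = √289 = 17.

17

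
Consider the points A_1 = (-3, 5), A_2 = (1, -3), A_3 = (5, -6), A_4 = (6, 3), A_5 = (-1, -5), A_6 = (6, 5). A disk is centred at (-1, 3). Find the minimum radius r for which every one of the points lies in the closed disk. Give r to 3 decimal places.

The required radius is the distance from (-1, 3) to the farthest point.
Squared distances: 8, 40, 117, 49, 64, 53.
Maximum is 117, attained at A_3.
r = √117 ≈ 10.817.

10.817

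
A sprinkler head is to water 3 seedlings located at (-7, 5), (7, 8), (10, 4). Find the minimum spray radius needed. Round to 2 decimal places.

8.51

Call the three points A, B, C in the order given.
Side lengths²: AB² = 205, AC² = 290, BC² = 25.
Since AC² = 290 ≥ 205 + 25 = 230, the angle opposite AC is not acute, so the smallest enclosing circle has AC as diameter.
Centre = midpoint of AC = (1.5, 4.5), r² = 290/4 = 72.5.
r = √(72.5) ≈ 8.51.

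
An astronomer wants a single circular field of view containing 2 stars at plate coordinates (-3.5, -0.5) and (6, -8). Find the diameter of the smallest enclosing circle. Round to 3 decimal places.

The smallest circle enclosing two points has them as diameter endpoints.
Centre = midpoint = (1.25, -4.25); r² = |(-3.5, -0.5)−(6, -8)|²/4 = 146.5/4 = 36.625.
Diameter = 2r = 2√(36.625) ≈ 12.104.

12.104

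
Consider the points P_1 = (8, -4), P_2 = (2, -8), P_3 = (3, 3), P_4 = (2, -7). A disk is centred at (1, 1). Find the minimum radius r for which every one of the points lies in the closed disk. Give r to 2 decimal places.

The required radius is the distance from (1, 1) to the farthest point.
Squared distances: 74, 82, 8, 65.
Maximum is 82, attained at P_2.
r = √82 ≈ 9.06.

9.06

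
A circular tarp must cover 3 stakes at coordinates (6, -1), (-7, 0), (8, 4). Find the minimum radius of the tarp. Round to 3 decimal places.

Call the three points A, B, C in the order given.
Side lengths²: AB² = 170, AC² = 29, BC² = 241.
Since BC² = 241 ≥ 170 + 29 = 199, the angle opposite BC is not acute, so the smallest enclosing circle has BC as diameter.
Centre = midpoint of BC = (0.5, 2), r² = 241/4 = 60.25.
r = √(60.25) ≈ 7.762.

7.762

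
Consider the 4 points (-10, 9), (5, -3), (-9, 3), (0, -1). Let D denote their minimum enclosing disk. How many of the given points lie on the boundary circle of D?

A smallest enclosing disk is always determined by at most three of the input points on its boundary.
The farthest pair is (-10, 9)–(5, -3) with squared distance 369. The circle on this segment as diameter has centre (-2.5, 3) and r² = 369/4 = 92.25.
Check (-9, 3): distance² to centre = 42.25 ≤ 92.25, so it lies inside.
All remaining points lie in this disk, and no smaller disk contains both endpoints, so this is the minimum enclosing circle.
The points at distance exactly r from the centre are (-10, 9), (5, -3) — 2 points.

2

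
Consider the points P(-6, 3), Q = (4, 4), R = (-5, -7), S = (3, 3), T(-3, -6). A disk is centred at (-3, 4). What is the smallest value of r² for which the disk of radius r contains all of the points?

125

The required radius is the distance from (-3, 4) to the farthest point.
Squared distances: 10, 49, 125, 37, 100.
Maximum is 125, attained at R.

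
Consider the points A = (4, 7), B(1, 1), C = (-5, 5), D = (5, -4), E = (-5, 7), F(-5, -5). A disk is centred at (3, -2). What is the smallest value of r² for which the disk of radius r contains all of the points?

145

The required radius is the distance from (3, -2) to the farthest point.
Squared distances: 82, 13, 113, 8, 145, 73.
Maximum is 145, attained at E.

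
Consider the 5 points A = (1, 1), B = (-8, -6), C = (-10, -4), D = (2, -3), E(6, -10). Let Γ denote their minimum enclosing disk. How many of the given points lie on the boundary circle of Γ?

A smallest enclosing disk is always determined by at most three of the input points on its boundary.
The farthest pair is C–E with squared distance 292. The circle on this segment as diameter has centre (-2, -7) and r² = 292/4 = 73.
Check A: distance² to centre = 73 ≤ 73, so it lies inside.
All remaining points lie in this disk, and no smaller disk contains both endpoints, so this is the minimum enclosing circle.
The points at distance exactly r from the centre are A, C, E — 3 points.

3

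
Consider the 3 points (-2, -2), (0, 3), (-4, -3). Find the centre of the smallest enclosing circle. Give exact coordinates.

Call the three points A, B, C in the order given.
Side lengths²: AB² = 29, AC² = 5, BC² = 52.
Since BC² = 52 ≥ 29 + 5 = 34, the angle opposite BC is not acute, so the smallest enclosing circle has BC as diameter.
Centre = midpoint of BC = (-2, 0), r² = 52/4 = 13.
Centre = (-2, 0).

(-2, 0)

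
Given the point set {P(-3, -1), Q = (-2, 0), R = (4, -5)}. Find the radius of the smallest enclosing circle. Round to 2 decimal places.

4.03

Side lengths²: PQ² = 2, PR² = 65, QR² = 61.
Since PR² = 65 ≥ 61 + 2 = 63, the angle opposite PR is not acute, so the smallest enclosing circle has PR as diameter.
Centre = midpoint of PR = (0.5, -3), r² = 65/4 = 16.25.
r = √(16.25) ≈ 4.03.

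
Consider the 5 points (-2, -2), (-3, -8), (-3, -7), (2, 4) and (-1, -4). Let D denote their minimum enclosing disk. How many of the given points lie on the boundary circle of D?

By Welzl's lemma the MEC is supported by two points (diametrically opposite) or three points (on a circumcircle).
The farthest pair is (-3, -8)–(2, 4) with squared distance 169. The circle on this segment as diameter has centre (-0.5, -2) and r² = 169/4 = 42.25.
Check (-2, -2): distance² to centre = 2.25 ≤ 42.25, so it lies inside.
All remaining points lie in this disk, and no smaller disk contains both endpoints, so this is the minimum enclosing circle.
The points at distance exactly r from the centre are (-3, -8), (2, 4) — 2 points.

2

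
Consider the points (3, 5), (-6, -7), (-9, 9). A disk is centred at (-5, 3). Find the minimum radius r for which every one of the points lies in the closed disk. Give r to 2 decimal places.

10.05

The required radius is the distance from (-5, 3) to the farthest point.
Squared distances: 68, 101, 52.
Maximum is 101, attained at (-6, -7).
r = √101 ≈ 10.05.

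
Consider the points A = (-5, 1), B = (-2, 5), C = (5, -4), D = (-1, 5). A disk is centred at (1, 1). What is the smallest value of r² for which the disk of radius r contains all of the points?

The required radius is the distance from (1, 1) to the farthest point.
Squared distances: 36, 25, 41, 20.
Maximum is 41, attained at C.

41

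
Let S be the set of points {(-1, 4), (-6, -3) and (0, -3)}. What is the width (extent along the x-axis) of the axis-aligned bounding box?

6

max x = 0, min x = -6, so width = 6.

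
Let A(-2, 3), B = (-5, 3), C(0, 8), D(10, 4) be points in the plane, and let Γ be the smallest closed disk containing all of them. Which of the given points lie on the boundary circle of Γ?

The minimum enclosing circle of a finite set is fixed by two of the points (as a diameter) or three (as a circumcircle).
The farthest pair is B–D with squared distance 226. The circle on this segment as diameter has centre (2.5, 3.5) and r² = 226/4 = 56.5.
Check A: distance² to centre = 20.5 ≤ 56.5, so it lies inside.
All remaining points lie in this disk, and no smaller disk contains both endpoints, so this is the minimum enclosing circle.
The points at distance exactly r from the centre are B, D — 2 points.

B, D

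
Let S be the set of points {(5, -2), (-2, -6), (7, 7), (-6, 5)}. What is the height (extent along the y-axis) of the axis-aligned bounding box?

max y = 7, min y = -6, so height = 13.

13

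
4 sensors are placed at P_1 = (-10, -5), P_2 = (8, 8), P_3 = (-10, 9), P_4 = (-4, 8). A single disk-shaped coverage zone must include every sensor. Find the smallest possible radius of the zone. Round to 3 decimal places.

11.119

A smallest enclosing disk is always determined by at most three of the input points on its boundary.
The minimum enclosing circle is determined by three boundary points: P_1, P_2, P_3.
Their circumcentre is (-49/36, 2) with r² = 160225/1296.
The farthest remaining point P_4 is at distance² 55681/1296 ≤ 160225/1296.
r = √(160225/1296) ≈ 11.119.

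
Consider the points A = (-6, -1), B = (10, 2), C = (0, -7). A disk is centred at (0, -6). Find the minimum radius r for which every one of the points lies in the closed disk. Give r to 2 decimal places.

The required radius is the distance from (0, -6) to the farthest point.
Squared distances: 61, 164, 1.
Maximum is 164, attained at B.
r = √164 ≈ 12.81.

12.81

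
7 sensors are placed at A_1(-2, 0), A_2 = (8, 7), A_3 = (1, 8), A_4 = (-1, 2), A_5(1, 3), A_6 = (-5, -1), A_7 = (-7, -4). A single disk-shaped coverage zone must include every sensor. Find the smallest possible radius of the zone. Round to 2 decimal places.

A smallest enclosing disk is always determined by at most three of the input points on its boundary.
The farthest pair is A_2–A_7 with squared distance 346. The circle on this segment as diameter has centre (0.5, 1.5) and r² = 346/4 = 86.5.
Check A_1: distance² to centre = 8.5 ≤ 86.5, so it lies inside.
All remaining points lie in this disk, and no smaller disk contains both endpoints, so this is the minimum enclosing circle.
r = √(86.5) ≈ 9.30.

9.30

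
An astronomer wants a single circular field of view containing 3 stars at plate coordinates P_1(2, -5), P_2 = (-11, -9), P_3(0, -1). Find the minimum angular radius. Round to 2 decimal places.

Side lengths²: P_1P_2² = 185, P_1P_3² = 20, P_2P_3² = 185.
Since P_2P_3² = 185 < 185 + 20 = 205, the triangle is acute, so the smallest enclosing circle is the circumcircle.
Circumcentre = (-29/6, -71/12), r² = 6845/144.
r = √(6845/144) ≈ 6.89.

6.89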